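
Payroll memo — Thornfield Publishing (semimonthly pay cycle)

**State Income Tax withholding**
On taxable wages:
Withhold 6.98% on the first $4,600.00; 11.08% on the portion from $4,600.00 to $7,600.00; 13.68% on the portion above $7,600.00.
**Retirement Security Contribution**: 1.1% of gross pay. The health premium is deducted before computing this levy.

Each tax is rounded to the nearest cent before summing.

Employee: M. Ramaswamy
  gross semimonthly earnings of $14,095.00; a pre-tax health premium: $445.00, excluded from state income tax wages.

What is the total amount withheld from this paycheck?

$1,631.27

State Income Tax: taxable = $14,095.00 − $445.00 = $13,650.00
  $653.48 + 13.68% × ($13,650.00 − $7,600.00) = $653.48 + 13.68% × $6,050.00 = $1,481.12
Retirement Security Contribution: 1.1% × $13,650.00 = $150.15
Total: $1,481.12 + $150.15 = $1,631.27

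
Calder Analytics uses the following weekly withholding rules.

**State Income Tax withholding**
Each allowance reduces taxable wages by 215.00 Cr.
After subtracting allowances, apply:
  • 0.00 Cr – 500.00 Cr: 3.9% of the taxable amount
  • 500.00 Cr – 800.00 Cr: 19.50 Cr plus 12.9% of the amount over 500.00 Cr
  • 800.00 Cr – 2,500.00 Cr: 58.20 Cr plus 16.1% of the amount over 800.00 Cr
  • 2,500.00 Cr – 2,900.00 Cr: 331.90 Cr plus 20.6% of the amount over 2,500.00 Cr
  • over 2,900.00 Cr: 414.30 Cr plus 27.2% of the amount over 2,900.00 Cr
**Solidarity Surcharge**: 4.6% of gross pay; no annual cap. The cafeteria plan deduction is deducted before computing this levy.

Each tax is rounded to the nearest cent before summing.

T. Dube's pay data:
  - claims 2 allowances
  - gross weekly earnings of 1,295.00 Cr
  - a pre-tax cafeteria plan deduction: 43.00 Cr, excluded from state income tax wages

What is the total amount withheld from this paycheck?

State Income Tax: taxable = 1,295.00 Cr − 43.00 Cr − 2×215.00 Cr = 822.00 Cr
  58.20 Cr + 16.1% × (822.00 Cr − 800.00 Cr) = 58.20 Cr + 16.1% × 22.00 Cr = 61.74 Cr
Solidarity Surcharge: 4.6% × 1,252.00 Cr = 57.59 Cr
Total: 61.74 Cr + 57.59 Cr = 119.33 Cr

119.33 Cr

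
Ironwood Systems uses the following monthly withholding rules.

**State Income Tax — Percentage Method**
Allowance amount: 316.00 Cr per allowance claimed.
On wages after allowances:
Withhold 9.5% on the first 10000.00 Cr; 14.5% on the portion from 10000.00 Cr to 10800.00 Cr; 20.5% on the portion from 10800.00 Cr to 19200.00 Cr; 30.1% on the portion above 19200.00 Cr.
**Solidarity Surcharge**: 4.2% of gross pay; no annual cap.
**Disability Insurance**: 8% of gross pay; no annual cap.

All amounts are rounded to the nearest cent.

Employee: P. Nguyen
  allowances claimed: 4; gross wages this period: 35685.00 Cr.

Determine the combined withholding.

11723.09 Cr

State Income Tax: taxable = 35685.00 Cr − 4×316.00 Cr = 34421.00 Cr
  2788.00 Cr + 30.1% × (34421.00 Cr − 19200.00 Cr) = 2788.00 Cr + 30.1% × 15221.00 Cr = 7369.52 Cr
Solidarity Surcharge: 4.2% × 35685.00 Cr = 1498.77 Cr
Disability Insurance: 8% × 35685.00 Cr = 2854.80 Cr
Total: 7369.52 Cr + 1498.77 Cr + 2854.80 Cr = 11723.09 Cr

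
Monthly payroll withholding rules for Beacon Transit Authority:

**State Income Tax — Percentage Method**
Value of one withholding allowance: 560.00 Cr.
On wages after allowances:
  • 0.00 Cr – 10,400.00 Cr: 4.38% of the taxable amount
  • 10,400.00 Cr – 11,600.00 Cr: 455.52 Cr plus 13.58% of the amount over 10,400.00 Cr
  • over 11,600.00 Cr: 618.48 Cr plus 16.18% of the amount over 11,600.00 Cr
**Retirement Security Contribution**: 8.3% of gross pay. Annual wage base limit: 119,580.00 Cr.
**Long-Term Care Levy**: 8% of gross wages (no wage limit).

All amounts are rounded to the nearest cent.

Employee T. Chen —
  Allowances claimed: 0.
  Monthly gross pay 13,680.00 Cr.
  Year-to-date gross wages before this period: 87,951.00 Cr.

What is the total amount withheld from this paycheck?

3,184.86 Cr

State Income Tax: taxable = 13,680.00 Cr
  618.48 Cr + 16.18% × (13,680.00 Cr − 11,600.00 Cr) = 618.48 Cr + 16.18% × 2,080.00 Cr = 955.02 Cr
Retirement Security Contribution: 8.3% × 13,680.00 Cr = 1,135.44 Cr
Long-Term Care Levy: 8% × 13,680.00 Cr = 1,094.40 Cr
Total: 955.02 Cr + 1,135.44 Cr + 1,094.40 Cr = 3,184.86 Cr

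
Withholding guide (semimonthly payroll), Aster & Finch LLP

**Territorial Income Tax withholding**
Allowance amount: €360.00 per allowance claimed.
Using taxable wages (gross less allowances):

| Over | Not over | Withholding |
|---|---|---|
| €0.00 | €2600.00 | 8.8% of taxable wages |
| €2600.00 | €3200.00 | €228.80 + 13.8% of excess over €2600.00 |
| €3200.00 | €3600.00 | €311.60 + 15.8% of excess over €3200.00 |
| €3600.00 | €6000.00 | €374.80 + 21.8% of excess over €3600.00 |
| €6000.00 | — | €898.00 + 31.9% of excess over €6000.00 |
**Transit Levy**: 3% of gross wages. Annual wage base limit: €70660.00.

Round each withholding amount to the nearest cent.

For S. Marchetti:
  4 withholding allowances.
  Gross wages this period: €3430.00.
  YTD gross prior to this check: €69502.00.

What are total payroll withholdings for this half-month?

€209.86

Territorial Income Tax: taxable = €3430.00 − 4×€360.00 = €1990.00
  8.8% × €1990.00 = €175.12
Transit Levy: cap €70660.00 − YTD €69502.00 = €1158.00 subject; 3% × €1158.00 = €34.74
Total: €175.12 + €34.74 = €209.86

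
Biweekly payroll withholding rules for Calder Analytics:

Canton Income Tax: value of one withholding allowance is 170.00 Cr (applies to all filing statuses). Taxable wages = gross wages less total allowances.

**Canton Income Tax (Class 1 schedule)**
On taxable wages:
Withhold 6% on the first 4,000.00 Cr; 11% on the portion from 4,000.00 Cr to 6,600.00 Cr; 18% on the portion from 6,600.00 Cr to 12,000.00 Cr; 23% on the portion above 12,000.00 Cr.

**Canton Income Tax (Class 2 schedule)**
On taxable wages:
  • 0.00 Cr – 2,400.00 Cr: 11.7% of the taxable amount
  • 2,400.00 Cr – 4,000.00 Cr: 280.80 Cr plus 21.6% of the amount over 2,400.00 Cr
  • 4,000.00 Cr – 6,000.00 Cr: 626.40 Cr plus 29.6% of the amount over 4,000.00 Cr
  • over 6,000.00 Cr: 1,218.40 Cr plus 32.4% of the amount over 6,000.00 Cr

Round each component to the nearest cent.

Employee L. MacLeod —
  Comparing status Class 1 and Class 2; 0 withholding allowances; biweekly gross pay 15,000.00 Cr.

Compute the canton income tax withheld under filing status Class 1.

Canton Income Tax (Class 1): taxable = 15,000.00 Cr
  1,498.00 Cr + 23% × (15,000.00 Cr − 12,000.00 Cr) = 1,498.00 Cr + 23% × 3,000.00 Cr = 2,188.00 Cr

2,188.00 Cr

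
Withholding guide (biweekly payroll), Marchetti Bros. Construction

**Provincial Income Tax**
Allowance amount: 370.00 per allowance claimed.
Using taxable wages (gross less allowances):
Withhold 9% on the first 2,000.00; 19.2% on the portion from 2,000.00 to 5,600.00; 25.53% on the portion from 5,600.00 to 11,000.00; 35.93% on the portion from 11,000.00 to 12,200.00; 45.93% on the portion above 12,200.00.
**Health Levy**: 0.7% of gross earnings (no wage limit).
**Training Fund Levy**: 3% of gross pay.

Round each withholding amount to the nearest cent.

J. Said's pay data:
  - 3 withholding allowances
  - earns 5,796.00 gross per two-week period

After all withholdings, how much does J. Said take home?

4,885.84

Provincial Income Tax: taxable = 5,796.00 − 3×370.00 = 4,686.00
  180.00 + 19.2% × (4,686.00 − 2,000.00) = 180.00 + 19.2% × 2,686.00 = 695.71
Health Levy: 0.7% × 5,796.00 = 40.57
Training Fund Levy: 3% × 5,796.00 = 173.88
Total withheld: 695.71 + 40.57 + 173.88 = 910.16
Net pay: 5,796.00 − 910.16 = 4,885.84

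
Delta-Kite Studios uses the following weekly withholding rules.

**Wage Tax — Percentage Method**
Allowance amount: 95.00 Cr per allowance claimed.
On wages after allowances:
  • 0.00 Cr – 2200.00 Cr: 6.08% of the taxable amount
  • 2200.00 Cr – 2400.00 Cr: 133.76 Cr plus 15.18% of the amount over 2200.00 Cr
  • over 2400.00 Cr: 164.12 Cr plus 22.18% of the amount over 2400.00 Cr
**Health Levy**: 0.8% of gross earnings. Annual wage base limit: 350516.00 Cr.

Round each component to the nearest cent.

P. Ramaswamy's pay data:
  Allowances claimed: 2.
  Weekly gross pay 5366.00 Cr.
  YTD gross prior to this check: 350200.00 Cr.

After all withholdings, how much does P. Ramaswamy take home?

4583.63 Cr

Wage Tax: taxable = 5366.00 Cr − 2×95.00 Cr = 5176.00 Cr
  164.12 Cr + 22.18% × (5176.00 Cr − 2400.00 Cr) = 164.12 Cr + 22.18% × 2776.00 Cr = 779.84 Cr
Health Levy: cap 350516.00 Cr − YTD 350200.00 Cr = 316.00 Cr subject; 0.8% × 316.00 Cr = 2.53 Cr
Total withheld: 779.84 Cr + 2.53 Cr = 782.37 Cr
Net pay: 5366.00 Cr − 782.37 Cr = 4583.63 Cr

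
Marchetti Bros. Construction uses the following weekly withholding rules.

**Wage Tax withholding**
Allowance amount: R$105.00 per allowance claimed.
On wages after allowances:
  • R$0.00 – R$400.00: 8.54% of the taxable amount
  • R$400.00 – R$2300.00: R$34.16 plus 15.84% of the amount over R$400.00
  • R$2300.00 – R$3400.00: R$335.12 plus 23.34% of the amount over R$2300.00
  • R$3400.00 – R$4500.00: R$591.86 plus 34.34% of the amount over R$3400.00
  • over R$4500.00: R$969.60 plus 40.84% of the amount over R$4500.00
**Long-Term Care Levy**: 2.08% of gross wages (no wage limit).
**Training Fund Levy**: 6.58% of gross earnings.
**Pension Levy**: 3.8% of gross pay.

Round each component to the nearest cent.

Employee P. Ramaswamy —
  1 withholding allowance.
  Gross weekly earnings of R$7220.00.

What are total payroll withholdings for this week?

R$2937.19

Wage Tax: taxable = R$7220.00 − 1×R$105.00 = R$7115.00
  R$969.60 + 40.84% × (R$7115.00 − R$4500.00) = R$969.60 + 40.84% × R$2615.00 = R$2037.57
Long-Term Care Levy: 2.08% × R$7220.00 = R$150.18
Training Fund Levy: 6.58% × R$7220.00 = R$475.08
Pension Levy: 3.8% × R$7220.00 = R$274.36
Total: R$2037.57 + R$150.18 + R$475.08 + R$274.36 = R$2937.19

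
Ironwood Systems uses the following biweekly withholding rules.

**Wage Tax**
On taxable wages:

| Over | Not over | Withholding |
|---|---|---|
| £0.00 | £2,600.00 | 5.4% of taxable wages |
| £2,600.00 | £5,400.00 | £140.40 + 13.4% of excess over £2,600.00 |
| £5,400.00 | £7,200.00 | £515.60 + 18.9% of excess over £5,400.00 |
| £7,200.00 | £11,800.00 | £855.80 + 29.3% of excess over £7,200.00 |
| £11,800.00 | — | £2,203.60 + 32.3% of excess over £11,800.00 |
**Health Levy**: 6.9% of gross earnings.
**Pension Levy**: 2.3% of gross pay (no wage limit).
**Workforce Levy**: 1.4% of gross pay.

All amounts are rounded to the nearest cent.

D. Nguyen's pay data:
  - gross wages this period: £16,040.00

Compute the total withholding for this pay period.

Wage Tax: taxable = £16,040.00
  £2,203.60 + 32.3% × (£16,040.00 − £11,800.00) = £2,203.60 + 32.3% × £4,240.00 = £3,573.12
Health Levy: 6.9% × £16,040.00 = £1,106.76
Pension Levy: 2.3% × £16,040.00 = £368.92
Workforce Levy: 1.4% × £16,040.00 = £224.56
Total: £3,573.12 + £1,106.76 + £368.92 + £224.56 = £5,273.36

£5,273.36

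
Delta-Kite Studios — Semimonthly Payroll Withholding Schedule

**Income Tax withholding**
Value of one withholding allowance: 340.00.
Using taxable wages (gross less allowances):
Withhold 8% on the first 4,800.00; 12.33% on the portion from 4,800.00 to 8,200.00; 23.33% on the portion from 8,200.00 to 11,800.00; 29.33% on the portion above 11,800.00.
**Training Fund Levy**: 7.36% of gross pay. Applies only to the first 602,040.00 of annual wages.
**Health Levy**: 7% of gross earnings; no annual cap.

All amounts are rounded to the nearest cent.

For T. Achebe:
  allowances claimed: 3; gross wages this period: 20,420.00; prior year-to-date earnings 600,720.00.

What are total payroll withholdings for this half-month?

Income Tax: taxable = 20,420.00 − 3×340.00 = 19,400.00
  1,643.10 + 29.33% × (19,400.00 − 11,800.00) = 1,643.10 + 29.33% × 7,600.00 = 3,872.18
Training Fund Levy: cap 602,040.00 − YTD 600,720.00 = 1,320.00 subject; 7.36% × 1,320.00 = 97.15
Health Levy: 7% × 20,420.00 = 1,429.40
Total: 3,872.18 + 97.15 + 1,429.40 = 5,398.73

5,398.73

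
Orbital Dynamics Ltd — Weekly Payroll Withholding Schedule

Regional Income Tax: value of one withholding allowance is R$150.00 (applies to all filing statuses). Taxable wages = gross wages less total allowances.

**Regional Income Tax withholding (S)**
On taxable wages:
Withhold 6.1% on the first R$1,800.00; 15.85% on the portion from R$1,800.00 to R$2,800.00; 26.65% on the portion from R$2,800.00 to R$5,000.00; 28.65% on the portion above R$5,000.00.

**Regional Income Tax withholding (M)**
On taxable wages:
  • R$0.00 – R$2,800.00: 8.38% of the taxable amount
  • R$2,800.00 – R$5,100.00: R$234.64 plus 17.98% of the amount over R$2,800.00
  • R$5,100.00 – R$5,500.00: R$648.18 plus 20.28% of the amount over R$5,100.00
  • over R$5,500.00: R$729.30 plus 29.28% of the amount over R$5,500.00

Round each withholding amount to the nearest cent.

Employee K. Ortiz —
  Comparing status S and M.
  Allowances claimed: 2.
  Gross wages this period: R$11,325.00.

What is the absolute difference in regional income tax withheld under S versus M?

Regional Income Tax (S): taxable = R$11,325.00 − 2×R$150.00 = R$11,025.00
  R$854.60 + 28.65% × (R$11,025.00 − R$5,000.00) = R$854.60 + 28.65% × R$6,025.00 = R$2,580.76
Regional Income Tax (M): taxable = R$11,325.00 − 2×R$150.00 = R$11,025.00
  R$729.30 + 29.28% × (R$11,025.00 − R$5,500.00) = R$729.30 + 29.28% × R$5,525.00 = R$2,347.02
Difference: |R$2,580.76 − R$2,347.02| = R$233.74 (higher under S)

R$233.74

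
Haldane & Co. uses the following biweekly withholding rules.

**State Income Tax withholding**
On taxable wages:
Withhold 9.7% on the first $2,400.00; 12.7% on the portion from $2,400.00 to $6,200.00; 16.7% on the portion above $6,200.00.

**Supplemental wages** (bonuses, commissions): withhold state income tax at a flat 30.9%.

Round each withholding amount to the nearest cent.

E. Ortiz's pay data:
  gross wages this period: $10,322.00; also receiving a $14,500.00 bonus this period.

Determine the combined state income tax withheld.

State Income Tax: taxable = $10,322.00
  $715.40 + 16.7% × ($10,322.00 − $6,200.00) = $715.40 + 16.7% × $4,122.00 = $1,403.77
Supplemental (30.9% flat on bonus): 30.9% × $14,500.00 = $4,480.50
Total state income tax: $1,403.77 + $4,480.50 = $5,884.27

$5,884.27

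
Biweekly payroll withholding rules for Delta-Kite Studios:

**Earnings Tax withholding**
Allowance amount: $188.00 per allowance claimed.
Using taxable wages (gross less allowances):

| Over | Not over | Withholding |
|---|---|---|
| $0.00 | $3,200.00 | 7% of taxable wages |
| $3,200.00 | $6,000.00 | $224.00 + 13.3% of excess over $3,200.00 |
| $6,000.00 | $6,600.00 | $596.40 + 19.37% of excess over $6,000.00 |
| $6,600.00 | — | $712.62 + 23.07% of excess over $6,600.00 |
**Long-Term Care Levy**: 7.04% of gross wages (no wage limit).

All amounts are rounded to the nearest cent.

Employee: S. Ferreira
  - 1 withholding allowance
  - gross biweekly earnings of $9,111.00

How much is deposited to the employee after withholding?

Earnings Tax: taxable = $9,111.00 − 1×$188.00 = $8,923.00
  $712.62 + 23.07% × ($8,923.00 − $6,600.00) = $712.62 + 23.07% × $2,323.00 = $1,248.54
Long-Term Care Levy: 7.04% × $9,111.00 = $641.41
Total withheld: $1,248.54 + $641.41 = $1,889.95
Net pay: $9,111.00 − $1,889.95 = $7,221.05

$7,221.05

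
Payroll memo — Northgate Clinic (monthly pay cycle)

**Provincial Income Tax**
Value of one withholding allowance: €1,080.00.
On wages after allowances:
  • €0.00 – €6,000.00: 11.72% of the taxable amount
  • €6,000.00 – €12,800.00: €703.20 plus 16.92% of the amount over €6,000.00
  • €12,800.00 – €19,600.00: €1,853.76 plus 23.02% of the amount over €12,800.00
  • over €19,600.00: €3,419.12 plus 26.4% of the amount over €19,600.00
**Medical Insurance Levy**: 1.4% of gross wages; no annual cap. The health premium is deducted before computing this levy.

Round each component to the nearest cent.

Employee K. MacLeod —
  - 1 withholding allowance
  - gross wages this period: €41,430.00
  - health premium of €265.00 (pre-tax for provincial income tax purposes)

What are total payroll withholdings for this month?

€9,403.47

Provincial Income Tax: taxable = €41,430.00 − €265.00 − 1×€1,080.00 = €40,085.00
  €3,419.12 + 26.4% × (€40,085.00 − €19,600.00) = €3,419.12 + 26.4% × €20,485.00 = €8,827.16
Medical Insurance Levy: 1.4% × €41,165.00 = €576.31
Total: €8,827.16 + €576.31 = €9,403.47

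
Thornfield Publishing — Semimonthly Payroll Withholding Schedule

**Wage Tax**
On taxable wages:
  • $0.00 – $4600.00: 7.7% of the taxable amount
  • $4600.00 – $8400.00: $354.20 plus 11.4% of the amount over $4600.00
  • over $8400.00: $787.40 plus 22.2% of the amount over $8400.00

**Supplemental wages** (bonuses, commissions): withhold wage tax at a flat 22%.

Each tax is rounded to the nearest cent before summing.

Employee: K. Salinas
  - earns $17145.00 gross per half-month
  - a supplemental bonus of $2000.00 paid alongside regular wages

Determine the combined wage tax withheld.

Wage Tax: taxable = $17145.00
  $787.40 + 22.2% × ($17145.00 − $8400.00) = $787.40 + 22.2% × $8745.00 = $2728.79
Supplemental (22% flat on bonus): 22% × $2000.00 = $440.00
Total wage tax: $2728.79 + $440.00 = $3168.79

$3168.79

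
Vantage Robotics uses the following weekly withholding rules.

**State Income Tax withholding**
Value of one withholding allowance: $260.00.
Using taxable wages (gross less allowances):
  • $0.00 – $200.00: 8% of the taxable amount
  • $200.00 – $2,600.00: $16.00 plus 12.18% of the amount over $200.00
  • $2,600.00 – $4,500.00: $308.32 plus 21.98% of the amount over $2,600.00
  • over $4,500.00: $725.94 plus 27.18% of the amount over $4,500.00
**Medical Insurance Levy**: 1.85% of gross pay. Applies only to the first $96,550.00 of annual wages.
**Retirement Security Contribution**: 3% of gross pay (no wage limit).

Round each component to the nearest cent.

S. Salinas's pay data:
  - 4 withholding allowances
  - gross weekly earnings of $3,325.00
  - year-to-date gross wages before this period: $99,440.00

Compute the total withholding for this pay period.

State Income Tax: taxable = $3,325.00 − 4×$260.00 = $2,285.00
  $16.00 + 12.18% × ($2,285.00 − $200.00) = $16.00 + 12.18% × $2,085.00 = $269.95
Medical Insurance Levy: YTD $99,440.00 ≥ cap $96,550.00 → $0.00
Retirement Security Contribution: 3% × $3,325.00 = $99.75
Total: $269.95 + $0.00 + $99.75 = $369.70

$369.70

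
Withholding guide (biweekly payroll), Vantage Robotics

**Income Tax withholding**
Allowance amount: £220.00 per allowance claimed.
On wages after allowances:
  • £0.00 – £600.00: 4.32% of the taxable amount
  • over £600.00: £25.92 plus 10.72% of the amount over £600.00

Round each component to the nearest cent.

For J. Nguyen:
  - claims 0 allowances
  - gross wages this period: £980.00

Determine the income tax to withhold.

Income Tax: taxable = £980.00
  £25.92 + 10.72% × (£980.00 − £600.00) = £25.92 + 10.72% × £380.00 = £66.66

£66.66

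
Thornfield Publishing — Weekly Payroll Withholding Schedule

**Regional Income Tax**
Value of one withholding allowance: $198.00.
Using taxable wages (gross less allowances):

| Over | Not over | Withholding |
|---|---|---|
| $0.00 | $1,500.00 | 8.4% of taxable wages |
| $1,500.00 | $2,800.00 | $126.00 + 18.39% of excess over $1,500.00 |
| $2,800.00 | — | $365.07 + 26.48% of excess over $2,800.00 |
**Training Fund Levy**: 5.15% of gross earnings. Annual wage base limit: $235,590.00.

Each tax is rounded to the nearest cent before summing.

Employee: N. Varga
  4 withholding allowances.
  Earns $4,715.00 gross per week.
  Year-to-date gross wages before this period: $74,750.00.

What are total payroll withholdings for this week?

$905.26

Regional Income Tax: taxable = $4,715.00 − 4×$198.00 = $3,923.00
  $365.07 + 26.48% × ($3,923.00 − $2,800.00) = $365.07 + 26.48% × $1,123.00 = $662.44
Training Fund Levy: 5.15% × $4,715.00 = $242.82
Total: $662.44 + $242.82 = $905.26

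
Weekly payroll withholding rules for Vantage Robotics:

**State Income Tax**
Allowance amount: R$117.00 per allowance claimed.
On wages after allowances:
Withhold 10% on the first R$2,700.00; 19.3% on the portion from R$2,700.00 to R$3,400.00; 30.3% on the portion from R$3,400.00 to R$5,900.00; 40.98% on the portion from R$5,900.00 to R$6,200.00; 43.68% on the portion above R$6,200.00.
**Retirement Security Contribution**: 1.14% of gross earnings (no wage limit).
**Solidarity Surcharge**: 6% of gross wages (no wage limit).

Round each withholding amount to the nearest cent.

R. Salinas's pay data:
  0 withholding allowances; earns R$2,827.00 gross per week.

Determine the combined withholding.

R$496.36

State Income Tax: taxable = R$2,827.00
  R$270.00 + 19.3% × (R$2,827.00 − R$2,700.00) = R$270.00 + 19.3% × R$127.00 = R$294.51
Retirement Security Contribution: 1.14% × R$2,827.00 = R$32.23
Solidarity Surcharge: 6% × R$2,827.00 = R$169.62
Total: R$294.51 + R$32.23 + R$169.62 = R$496.36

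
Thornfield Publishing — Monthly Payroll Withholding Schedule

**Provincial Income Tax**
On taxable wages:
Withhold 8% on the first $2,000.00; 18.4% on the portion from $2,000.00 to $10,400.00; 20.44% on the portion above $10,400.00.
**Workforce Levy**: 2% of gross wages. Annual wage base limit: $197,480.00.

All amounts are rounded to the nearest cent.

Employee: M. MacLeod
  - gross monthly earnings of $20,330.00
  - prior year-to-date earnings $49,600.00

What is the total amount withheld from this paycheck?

$4,141.89

Provincial Income Tax: taxable = $20,330.00
  $1,705.60 + 20.44% × ($20,330.00 − $10,400.00) = $1,705.60 + 20.44% × $9,930.00 = $3,735.29
Workforce Levy: 2% × $20,330.00 = $406.60
Total: $3,735.29 + $406.60 = $4,141.89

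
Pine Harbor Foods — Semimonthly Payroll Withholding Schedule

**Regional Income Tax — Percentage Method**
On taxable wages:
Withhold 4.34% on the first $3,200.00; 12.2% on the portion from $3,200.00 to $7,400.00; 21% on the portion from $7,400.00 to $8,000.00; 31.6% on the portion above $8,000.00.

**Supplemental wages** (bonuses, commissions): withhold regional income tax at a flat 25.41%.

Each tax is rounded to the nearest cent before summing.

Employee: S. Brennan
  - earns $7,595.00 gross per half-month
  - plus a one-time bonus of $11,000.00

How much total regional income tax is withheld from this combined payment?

Regional Income Tax: taxable = $7,595.00
  $651.28 + 21% × ($7,595.00 − $7,400.00) = $651.28 + 21% × $195.00 = $692.23
Supplemental (25.41% flat on bonus): 25.41% × $11,000.00 = $2,795.10
Total regional income tax: $692.23 + $2,795.10 = $3,487.33

$3,487.33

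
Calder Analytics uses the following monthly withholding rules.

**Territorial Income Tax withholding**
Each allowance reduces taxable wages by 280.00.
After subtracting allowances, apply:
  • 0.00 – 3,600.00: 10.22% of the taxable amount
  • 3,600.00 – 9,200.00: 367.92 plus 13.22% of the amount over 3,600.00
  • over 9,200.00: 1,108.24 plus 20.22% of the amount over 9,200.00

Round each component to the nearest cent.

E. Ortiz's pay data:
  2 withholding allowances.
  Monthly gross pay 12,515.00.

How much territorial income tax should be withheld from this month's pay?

1,665.30

Territorial Income Tax: taxable = 12,515.00 − 2×280.00 = 11,955.00
  1,108.24 + 20.22% × (11,955.00 − 9,200.00) = 1,108.24 + 20.22% × 2,755.00 = 1,665.30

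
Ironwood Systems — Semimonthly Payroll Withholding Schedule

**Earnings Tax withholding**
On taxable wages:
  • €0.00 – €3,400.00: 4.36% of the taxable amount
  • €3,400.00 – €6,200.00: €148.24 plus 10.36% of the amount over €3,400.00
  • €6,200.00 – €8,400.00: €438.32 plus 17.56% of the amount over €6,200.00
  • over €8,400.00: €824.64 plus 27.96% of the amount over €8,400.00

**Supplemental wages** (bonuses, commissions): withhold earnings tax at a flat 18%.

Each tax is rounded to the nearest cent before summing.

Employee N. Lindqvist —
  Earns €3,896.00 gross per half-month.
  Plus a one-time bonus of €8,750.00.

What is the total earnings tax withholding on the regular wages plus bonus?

€1,774.63

Earnings Tax: taxable = €3,896.00
  €148.24 + 10.36% × (€3,896.00 − €3,400.00) = €148.24 + 10.36% × €496.00 = €199.63
Supplemental (18% flat on bonus): 18% × €8,750.00 = €1,575.00
Total earnings tax: €199.63 + €1,575.00 = €1,774.63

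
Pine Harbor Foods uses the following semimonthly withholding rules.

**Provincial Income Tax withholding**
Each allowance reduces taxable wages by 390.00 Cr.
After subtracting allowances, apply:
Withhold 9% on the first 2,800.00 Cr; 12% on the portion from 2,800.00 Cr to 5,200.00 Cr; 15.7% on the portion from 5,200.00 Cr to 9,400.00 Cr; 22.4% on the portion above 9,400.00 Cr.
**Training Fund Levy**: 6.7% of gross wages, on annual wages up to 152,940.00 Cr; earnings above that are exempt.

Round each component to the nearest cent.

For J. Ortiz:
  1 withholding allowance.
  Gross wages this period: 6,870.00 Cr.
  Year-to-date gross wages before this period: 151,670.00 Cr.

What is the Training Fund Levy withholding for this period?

85.09 Cr

Training Fund Levy: cap 152,940.00 Cr − YTD 151,670.00 Cr = 1,270.00 Cr subject; 6.7% × 1,270.00 Cr = 85.09 Cr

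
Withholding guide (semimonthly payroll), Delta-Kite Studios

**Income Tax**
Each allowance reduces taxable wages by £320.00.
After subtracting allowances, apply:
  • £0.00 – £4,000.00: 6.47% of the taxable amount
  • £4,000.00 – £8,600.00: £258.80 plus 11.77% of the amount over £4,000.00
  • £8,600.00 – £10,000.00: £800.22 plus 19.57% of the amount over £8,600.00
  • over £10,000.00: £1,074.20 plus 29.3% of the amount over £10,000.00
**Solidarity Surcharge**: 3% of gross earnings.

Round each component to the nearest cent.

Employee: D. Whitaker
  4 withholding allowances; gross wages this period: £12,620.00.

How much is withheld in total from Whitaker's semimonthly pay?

Income Tax: taxable = £12,620.00 − 4×£320.00 = £11,340.00
  £1,074.20 + 29.3% × (£11,340.00 − £10,000.00) = £1,074.20 + 29.3% × £1,340.00 = £1,466.82
Solidarity Surcharge: 3% × £12,620.00 = £378.60
Total: £1,466.82 + £378.60 = £1,845.42

£1,845.42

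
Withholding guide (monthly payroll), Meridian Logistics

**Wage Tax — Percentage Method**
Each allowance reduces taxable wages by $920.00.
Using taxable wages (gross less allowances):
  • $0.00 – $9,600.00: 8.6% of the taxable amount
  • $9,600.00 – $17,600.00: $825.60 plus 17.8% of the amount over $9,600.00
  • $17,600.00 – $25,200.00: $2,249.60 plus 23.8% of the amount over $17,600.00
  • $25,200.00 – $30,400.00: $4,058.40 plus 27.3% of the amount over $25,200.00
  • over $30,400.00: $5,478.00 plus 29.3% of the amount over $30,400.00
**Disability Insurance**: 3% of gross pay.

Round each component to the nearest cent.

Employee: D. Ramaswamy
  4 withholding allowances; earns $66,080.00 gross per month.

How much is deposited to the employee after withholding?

Wage Tax: taxable = $66,080.00 − 4×$920.00 = $62,400.00
  $5,478.00 + 29.3% × ($62,400.00 − $30,400.00) = $5,478.00 + 29.3% × $32,000.00 = $14,854.00
Disability Insurance: 3% × $66,080.00 = $1,982.40
Total withheld: $14,854.00 + $1,982.40 = $16,836.40
Net pay: $66,080.00 − $16,836.40 = $49,243.60

$49,243.60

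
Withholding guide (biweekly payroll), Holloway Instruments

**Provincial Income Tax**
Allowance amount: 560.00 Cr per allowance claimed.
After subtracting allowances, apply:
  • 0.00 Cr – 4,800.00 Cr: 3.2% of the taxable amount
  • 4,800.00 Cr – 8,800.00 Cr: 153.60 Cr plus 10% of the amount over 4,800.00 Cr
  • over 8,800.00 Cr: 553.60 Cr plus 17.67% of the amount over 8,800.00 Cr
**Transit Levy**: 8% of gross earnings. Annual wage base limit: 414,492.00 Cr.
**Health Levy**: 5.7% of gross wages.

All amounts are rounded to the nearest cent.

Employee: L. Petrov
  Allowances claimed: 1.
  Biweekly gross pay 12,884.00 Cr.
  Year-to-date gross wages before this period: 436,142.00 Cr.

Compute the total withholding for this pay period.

Provincial Income Tax: taxable = 12,884.00 Cr − 1×560.00 Cr = 12,324.00 Cr
  553.60 Cr + 17.67% × (12,324.00 Cr − 8,800.00 Cr) = 553.60 Cr + 17.67% × 3,524.00 Cr = 1,176.29 Cr
Transit Levy: YTD 436,142.00 Cr ≥ cap 414,492.00 Cr → 0.00 Cr
Health Levy: 5.7% × 12,884.00 Cr = 734.39 Cr
Total: 1,176.29 Cr + 0.00 Cr + 734.39 Cr = 1,910.68 Cr

1,910.68 Cr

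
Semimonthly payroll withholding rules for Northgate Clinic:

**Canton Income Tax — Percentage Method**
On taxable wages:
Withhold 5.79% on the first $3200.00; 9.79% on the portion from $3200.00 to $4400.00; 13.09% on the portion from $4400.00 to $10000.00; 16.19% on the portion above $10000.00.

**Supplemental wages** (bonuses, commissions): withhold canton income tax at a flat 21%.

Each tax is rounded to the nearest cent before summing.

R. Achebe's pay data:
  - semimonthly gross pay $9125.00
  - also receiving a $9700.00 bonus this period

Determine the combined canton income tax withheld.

Canton Income Tax: taxable = $9125.00
  $302.76 + 13.09% × ($9125.00 − $4400.00) = $302.76 + 13.09% × $4725.00 = $921.26
Supplemental (21% flat on bonus): 21% × $9700.00 = $2037.00
Total canton income tax: $921.26 + $2037.00 = $2958.26

$2958.26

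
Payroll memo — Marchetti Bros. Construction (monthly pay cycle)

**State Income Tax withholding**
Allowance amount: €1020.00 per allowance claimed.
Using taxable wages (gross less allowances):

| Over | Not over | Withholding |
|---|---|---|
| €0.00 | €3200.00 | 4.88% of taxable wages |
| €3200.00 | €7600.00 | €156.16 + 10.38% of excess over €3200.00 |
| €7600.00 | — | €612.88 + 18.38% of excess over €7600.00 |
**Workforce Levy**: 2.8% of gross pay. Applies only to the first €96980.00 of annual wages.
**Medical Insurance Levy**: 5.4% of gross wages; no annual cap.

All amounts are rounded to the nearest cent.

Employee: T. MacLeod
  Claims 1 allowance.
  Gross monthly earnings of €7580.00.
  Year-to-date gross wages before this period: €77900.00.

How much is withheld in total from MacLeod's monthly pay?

State Income Tax: taxable = €7580.00 − 1×€1020.00 = €6560.00
  €156.16 + 10.38% × (€6560.00 − €3200.00) = €156.16 + 10.38% × €3360.00 = €504.93
Workforce Levy: 2.8% × €7580.00 = €212.24
Medical Insurance Levy: 5.4% × €7580.00 = €409.32
Total: €504.93 + €212.24 + €409.32 = €1126.49

€1126.49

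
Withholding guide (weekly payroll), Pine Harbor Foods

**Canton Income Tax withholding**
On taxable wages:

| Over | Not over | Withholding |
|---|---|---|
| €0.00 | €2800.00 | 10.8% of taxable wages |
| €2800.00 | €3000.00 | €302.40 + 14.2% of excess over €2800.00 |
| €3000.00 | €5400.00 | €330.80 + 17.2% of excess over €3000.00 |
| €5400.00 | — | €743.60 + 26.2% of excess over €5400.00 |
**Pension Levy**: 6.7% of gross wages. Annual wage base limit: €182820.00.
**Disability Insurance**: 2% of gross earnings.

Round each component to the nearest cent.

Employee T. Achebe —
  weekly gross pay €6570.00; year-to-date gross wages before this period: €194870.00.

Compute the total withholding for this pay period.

Canton Income Tax: taxable = €6570.00
  €743.60 + 26.2% × (€6570.00 − €5400.00) = €743.60 + 26.2% × €1170.00 = €1050.14
Pension Levy: YTD €194870.00 ≥ cap €182820.00 → €0.00
Disability Insurance: 2% × €6570.00 = €131.40
Total: €1050.14 + €0.00 + €131.40 = €1181.54

€1181.54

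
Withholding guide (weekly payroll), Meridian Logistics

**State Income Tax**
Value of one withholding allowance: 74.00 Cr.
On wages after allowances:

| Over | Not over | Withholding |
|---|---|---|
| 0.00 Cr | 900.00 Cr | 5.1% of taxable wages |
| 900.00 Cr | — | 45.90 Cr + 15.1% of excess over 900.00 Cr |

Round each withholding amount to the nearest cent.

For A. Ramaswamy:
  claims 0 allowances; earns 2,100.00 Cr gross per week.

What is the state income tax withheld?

227.10 Cr

State Income Tax: taxable = 2,100.00 Cr
  45.90 Cr + 15.1% × (2,100.00 Cr − 900.00 Cr) = 45.90 Cr + 15.1% × 1,200.00 Cr = 227.10 Cr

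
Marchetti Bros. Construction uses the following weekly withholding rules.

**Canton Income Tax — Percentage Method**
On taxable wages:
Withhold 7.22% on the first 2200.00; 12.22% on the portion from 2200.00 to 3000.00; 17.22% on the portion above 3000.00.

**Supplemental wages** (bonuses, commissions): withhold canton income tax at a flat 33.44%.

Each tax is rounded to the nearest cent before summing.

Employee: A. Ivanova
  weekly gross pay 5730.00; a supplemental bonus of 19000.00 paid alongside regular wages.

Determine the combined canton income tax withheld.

7080.31

Canton Income Tax: taxable = 5730.00
  256.60 + 17.22% × (5730.00 − 3000.00) = 256.60 + 17.22% × 2730.00 = 726.71
Supplemental (33.44% flat on bonus): 33.44% × 19000.00 = 6353.60
Total canton income tax: 726.71 + 6353.60 = 7080.31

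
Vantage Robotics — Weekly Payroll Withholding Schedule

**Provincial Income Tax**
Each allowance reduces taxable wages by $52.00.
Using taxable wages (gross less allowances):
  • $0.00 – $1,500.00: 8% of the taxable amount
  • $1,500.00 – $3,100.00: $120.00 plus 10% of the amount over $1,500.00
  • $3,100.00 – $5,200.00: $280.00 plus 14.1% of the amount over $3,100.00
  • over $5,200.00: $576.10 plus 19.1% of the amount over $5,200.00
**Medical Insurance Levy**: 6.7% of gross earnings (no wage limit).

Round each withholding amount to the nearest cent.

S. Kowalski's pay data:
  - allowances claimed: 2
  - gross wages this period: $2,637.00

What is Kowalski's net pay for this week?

$2,237.02

Provincial Income Tax: taxable = $2,637.00 − 2×$52.00 = $2,533.00
  $120.00 + 10% × ($2,533.00 − $1,500.00) = $120.00 + 10% × $1,033.00 = $223.30
Medical Insurance Levy: 6.7% × $2,637.00 = $176.68
Total withheld: $223.30 + $176.68 = $399.98
Net pay: $2,637.00 − $399.98 = $2,237.02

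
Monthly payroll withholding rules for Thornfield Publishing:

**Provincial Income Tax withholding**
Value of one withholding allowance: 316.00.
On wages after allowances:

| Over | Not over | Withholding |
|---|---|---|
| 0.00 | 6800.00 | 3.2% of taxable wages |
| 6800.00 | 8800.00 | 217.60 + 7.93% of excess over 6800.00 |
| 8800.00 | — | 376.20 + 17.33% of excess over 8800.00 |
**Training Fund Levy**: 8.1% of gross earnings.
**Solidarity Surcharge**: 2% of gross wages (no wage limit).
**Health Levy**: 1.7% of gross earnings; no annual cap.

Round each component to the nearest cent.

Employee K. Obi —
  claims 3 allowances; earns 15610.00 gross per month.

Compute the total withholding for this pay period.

Provincial Income Tax: taxable = 15610.00 − 3×316.00 = 14662.00
  376.20 + 17.33% × (14662.00 − 8800.00) = 376.20 + 17.33% × 5862.00 = 1392.08
Training Fund Levy: 8.1% × 15610.00 = 1264.41
Solidarity Surcharge: 2% × 15610.00 = 312.20
Health Levy: 1.7% × 15610.00 = 265.37
Total: 1392.08 + 1264.41 + 312.20 + 265.37 = 3234.06

3234.06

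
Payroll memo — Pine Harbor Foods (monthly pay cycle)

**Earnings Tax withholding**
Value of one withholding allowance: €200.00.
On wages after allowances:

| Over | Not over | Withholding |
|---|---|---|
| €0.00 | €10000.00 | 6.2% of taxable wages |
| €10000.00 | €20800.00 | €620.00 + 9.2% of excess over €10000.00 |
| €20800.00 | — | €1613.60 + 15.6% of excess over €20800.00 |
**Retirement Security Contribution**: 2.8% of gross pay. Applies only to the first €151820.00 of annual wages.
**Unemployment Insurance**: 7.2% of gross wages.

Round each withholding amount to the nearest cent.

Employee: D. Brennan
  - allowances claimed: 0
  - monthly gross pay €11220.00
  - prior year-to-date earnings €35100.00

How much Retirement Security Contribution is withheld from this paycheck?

€314.16

Retirement Security Contribution: 2.8% × €11220.00 = €314.16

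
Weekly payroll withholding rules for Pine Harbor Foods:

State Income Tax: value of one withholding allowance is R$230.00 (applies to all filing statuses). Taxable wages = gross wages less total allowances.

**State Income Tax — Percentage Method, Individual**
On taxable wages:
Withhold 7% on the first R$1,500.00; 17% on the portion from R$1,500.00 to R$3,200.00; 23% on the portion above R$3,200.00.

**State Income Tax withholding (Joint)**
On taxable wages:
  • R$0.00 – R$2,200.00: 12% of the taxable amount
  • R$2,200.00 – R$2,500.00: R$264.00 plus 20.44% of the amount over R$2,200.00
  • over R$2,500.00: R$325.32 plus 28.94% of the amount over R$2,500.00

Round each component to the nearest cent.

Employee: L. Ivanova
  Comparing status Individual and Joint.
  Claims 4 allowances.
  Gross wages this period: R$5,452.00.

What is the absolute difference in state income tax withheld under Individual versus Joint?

R$213.02

State Income Tax (Individual): taxable = R$5,452.00 − 4×R$230.00 = R$4,532.00
  R$394.00 + 23% × (R$4,532.00 − R$3,200.00) = R$394.00 + 23% × R$1,332.00 = R$700.36
State Income Tax (Joint): taxable = R$5,452.00 − 4×R$230.00 = R$4,532.00
  R$325.32 + 28.94% × (R$4,532.00 − R$2,500.00) = R$325.32 + 28.94% × R$2,032.00 = R$913.38
Difference: |R$700.36 − R$913.38| = R$213.02 (higher under Joint)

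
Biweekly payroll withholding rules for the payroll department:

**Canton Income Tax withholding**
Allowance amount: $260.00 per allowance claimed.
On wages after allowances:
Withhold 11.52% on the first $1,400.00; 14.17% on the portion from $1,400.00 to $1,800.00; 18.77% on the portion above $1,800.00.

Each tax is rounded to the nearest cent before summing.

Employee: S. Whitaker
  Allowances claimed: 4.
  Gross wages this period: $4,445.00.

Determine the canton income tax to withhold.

Canton Income Tax: taxable = $4,445.00 − 4×$260.00 = $3,405.00
  $217.96 + 18.77% × ($3,405.00 − $1,800.00) = $217.96 + 18.77% × $1,605.00 = $519.22

$519.22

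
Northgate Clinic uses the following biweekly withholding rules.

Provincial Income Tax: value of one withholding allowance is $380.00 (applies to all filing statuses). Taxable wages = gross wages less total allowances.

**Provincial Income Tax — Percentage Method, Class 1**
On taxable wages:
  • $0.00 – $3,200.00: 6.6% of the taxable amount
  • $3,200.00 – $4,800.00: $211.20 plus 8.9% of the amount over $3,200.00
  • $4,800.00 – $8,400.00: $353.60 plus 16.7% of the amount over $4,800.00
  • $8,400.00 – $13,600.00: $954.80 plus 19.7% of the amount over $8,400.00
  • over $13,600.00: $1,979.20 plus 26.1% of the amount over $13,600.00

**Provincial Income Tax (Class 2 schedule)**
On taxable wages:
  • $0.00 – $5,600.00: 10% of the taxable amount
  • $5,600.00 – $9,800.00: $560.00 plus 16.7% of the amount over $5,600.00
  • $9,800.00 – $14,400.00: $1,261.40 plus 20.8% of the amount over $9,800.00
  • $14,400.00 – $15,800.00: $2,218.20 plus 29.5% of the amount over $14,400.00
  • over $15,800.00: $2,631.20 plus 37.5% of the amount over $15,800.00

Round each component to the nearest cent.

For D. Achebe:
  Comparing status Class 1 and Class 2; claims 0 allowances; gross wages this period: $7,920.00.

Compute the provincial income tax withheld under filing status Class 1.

$874.64

Provincial Income Tax (Class 1): taxable = $7,920.00
  $353.60 + 16.7% × ($7,920.00 − $4,800.00) = $353.60 + 16.7% × $3,120.00 = $874.64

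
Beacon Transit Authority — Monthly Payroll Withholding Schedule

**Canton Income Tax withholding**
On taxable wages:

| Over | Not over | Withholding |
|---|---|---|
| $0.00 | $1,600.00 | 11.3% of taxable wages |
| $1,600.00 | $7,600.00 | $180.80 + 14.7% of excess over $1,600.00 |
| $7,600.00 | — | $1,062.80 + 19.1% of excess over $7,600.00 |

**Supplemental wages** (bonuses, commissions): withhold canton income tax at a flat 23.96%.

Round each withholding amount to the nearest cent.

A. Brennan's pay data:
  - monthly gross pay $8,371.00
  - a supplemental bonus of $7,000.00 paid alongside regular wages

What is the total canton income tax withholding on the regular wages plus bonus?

Canton Income Tax: taxable = $8,371.00
  $1,062.80 + 19.1% × ($8,371.00 − $7,600.00) = $1,062.80 + 19.1% × $771.00 = $1,210.06
Supplemental (23.96% flat on bonus): 23.96% × $7,000.00 = $1,677.20
Total canton income tax: $1,210.06 + $1,677.20 = $2,887.26

$2,887.26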